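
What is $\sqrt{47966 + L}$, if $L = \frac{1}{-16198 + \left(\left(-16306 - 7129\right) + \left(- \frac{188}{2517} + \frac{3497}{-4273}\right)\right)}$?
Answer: $\frac{5 \sqrt{348625522361106772383026594}}{426268108526} \approx 219.01$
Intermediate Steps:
$L = - \frac{10755141}{426268108526}$ ($L = \frac{1}{-16198 + \left(-23435 + \left(\left(-188\right) \frac{1}{2517} + 3497 \left(- \frac{1}{4273}\right)\right)\right)} = \frac{1}{-16198 - \frac{252056334608}{10755141}} = \frac{1}{- \frac{426268108526}{10755141}} = - \frac{10755141}{426268108526} \approx -2.5231 \cdot 10^{-5}$)
$\sqrt{47966 + L} = \sqrt{47966 - \frac{10755141}{426268108526}} = \sqrt{\frac{20446376082802975}{426268108526}} = \frac{5 \sqrt{348625522361106772383026594}}{426268108526}$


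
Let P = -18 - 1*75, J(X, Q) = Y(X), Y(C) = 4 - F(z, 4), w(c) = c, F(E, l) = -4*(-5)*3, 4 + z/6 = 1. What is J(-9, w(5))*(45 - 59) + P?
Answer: 691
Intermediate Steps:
z = -18 (z = -24 + 6*1 = -24 + 6 = -18)
F(E, l) = 60 (F(E, l) = 20*3 = 60)
Y(C) = -56 (Y(C) = 4 - 1*60 = 4 - 60 = -56)
J(X, Q) = -56
P = -93 (P = -18 - 75 = -93)
J(-9, w(5))*(45 - 59) + P = -56*(45 - 59) - 93 = -56*(-14) - 93 = 784 - 93 = 691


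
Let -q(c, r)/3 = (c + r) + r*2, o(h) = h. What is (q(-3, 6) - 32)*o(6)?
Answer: -462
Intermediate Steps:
q(c, r) = -9*r - 3*c (q(c, r) = -3*((c + r) + r*2) = -3*((c + r) + 2*r) = -3*(c + 3*r) = -9*r - 3*c)
(q(-3, 6) - 32)*o(6) = ((-9*6 - 3*(-3)) - 32)*6 = ((-54 + 9) - 32)*6 = (-45 - 32)*6 = -77*6 = -462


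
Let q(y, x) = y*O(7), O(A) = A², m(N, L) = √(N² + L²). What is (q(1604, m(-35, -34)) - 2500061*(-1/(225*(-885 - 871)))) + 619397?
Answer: 275774534239/395100 ≈ 6.9799e+5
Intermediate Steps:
m(N, L) = √(L² + N²)
q(y, x) = 49*y (q(y, x) = y*7² = y*49 = 49*y)
(q(1604, m(-35, -34)) - 2500061*(-1/(225*(-885 - 871)))) + 619397 = (49*1604 - 2500061*(-1/(225*(-885 - 871)))) + 619397 = (78596 - 2500061/((-1756*(-225)))) + 619397 = (78596 - 2500061/395100) + 619397 = 31050779539/395100 + 619397 = 275774534239/395100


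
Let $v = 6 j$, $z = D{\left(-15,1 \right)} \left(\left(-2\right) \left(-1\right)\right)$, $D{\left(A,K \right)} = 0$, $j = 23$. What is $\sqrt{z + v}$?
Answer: $\sqrt{138} \approx 11.747$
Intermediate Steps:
$z = 0$ ($z = 0 \left(\left(-2\right) \left(-1\right)\right) = 0 \cdot 2 = 0$)
$v = 138$ ($v = 6 \cdot 23 = 138$)
$\sqrt{z + v} = \sqrt{0 + 138} = \sqrt{138}$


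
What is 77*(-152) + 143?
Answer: -11561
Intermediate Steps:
77*(-152) + 143 = -11704 + 143 = -11561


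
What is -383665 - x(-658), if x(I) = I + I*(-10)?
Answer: -389587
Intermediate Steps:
x(I) = -9*I (x(I) = I - 10*I = -9*I)
-383665 - x(-658) = -383665 - (-9)*(-658) = -383665 - 1*5922 = -383665 - 5922 = -389587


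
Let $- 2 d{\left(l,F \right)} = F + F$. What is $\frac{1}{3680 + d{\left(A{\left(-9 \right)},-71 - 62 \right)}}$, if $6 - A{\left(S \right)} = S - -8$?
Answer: $\frac{1}{3813} \approx 0.00026226$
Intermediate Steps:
$A{\left(S \right)} = -2 - S$ ($A{\left(S \right)} = 6 - \left(S - -8\right) = 6 - \left(S + 8\right) = 6 - \left(8 + S\right) = -2 - S$)
$d{\left(l,F \right)} = - F$ ($d{\left(l,F \right)} = - \frac{F + F}{2} = - \frac{2 F}{2} = - F$)
$\frac{1}{3680 + d{\left(A{\left(-9 \right)},-71 - 62 \right)}} = \frac{1}{3680 - \left(-71 - 62\right)} = \frac{1}{3680 - -133} = \frac{1}{3680 + 133} = \frac{1}{3813}$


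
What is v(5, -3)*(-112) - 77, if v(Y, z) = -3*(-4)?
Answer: -1421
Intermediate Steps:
v(Y, z) = 12
v(5, -3)*(-112) - 77 = 12*(-112) - 77 = -1344 - 77 = -1421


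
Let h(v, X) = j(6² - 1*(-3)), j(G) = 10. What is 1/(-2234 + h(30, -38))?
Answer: -1/2224 ≈ -0.00044964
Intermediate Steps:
h(v, X) = 10
1/(-2234 + h(30, -38)) = 1/(-2234 + 10) = 1/(-2224) = -1/2224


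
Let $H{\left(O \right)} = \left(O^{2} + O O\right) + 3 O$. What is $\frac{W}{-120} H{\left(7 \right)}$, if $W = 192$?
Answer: $- \frac{952}{5} \approx -190.4$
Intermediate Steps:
$H{\left(O \right)} = 2 O^{2} + 3 O$ ($H{\left(O \right)} = \left(O^{2} + O^{2}\right) + 3 O = 2 O^{2} + 3 O$)
$\frac{W}{-120} H{\left(7 \right)} = \frac{1}{-120} \cdot 192 \cdot 7 \left(3 + 2 \cdot 7\right) = \left(- \frac{1}{120}\right) 192 \cdot 7 \left(3 + 14\right) = - \frac{8 \cdot 7 \cdot 17}{5} = \left(- \frac{8}{5}\right) 119 = - \frac{952}{5}$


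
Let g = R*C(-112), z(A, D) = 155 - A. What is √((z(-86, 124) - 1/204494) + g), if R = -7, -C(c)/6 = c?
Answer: I*√186632823913162/204494 ≈ 66.806*I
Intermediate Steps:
C(c) = -6*c
g = -4704 (g = -(-42)*(-112) = -7*672 = -4704)
√((z(-86, 124) - 1/204494) + g) = √(((155 - 1*(-86)) - 1/204494) - 4704) = √(((155 + 86) - 1*1/204494) - 4704) = √((241 - 1/204494) - 4704) = √(49283053/204494 - 4704) = √(-912656723/204494) = I*√186632823913162/204494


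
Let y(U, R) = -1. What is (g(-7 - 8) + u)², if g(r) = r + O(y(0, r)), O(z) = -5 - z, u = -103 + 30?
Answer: 8464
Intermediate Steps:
u = -73
g(r) = -4 + r (g(r) = r + (-5 - 1*(-1)) = r + (-5 + 1) = r - 4 = -4 + r)
(g(-7 - 8) + u)² = ((-4 + (-7 - 8)) - 73)² = ((-4 - 15) - 73)² = (-19 - 73)² = (-92)² = 8464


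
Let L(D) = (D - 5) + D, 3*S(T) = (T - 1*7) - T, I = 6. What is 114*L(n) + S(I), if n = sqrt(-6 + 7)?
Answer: -1033/3 ≈ -344.33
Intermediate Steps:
n = 1 (n = sqrt(1) = 1)
S(T) = -7/3 (S(T) = ((T - 1*7) - T)/3 = ((T - 7) - T)/3 = ((-7 + T) - T)/3 = (1/3)*(-7) = -7/3)
L(D) = -5 + 2*D (L(D) = (-5 + D) + D = -5 + 2*D)
114*L(n) + S(I) = 114*(-5 + 2*1) - 7/3 = 114*(-5 + 2) - 7/3 = 114*(-3) - 7/3 = -342 - 7/3 = -1033/3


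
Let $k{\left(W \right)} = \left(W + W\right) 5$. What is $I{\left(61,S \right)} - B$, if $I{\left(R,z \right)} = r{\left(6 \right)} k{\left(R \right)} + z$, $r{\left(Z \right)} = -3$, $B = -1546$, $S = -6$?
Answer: $-290$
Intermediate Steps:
$k{\left(W \right)} = 10 W$ ($k{\left(W \right)} = 2 W 5 = 10 W$)
$I{\left(R,z \right)} = z - 30 R$ ($I{\left(R,z \right)} = - 3 \cdot 10 R + z = - 30 R + z = z - 30 R$)
$I{\left(61,S \right)} - B = \left(-6 - 1830\right) - -1546 = \left(-6 - 1830\right) + 1546 = -1836 + 1546 = -290$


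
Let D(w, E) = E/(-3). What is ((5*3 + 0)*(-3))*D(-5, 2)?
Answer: 30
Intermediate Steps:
D(w, E) = -E/3 (D(w, E) = E*(-⅓) = -E/3)
((5*3 + 0)*(-3))*D(-5, 2) = ((5*3 + 0)*(-3))*(-⅓*2) = ((15 + 0)*(-3))*(-⅔) = (15*(-3))*(-⅔) = -45*(-⅔) = 30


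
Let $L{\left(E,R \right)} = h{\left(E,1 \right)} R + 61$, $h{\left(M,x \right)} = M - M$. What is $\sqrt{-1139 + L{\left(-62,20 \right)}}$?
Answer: $7 i \sqrt{22} \approx 32.833 i$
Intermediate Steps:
$h{\left(M,x \right)} = 0$
$L{\left(E,R \right)} = 61$ ($L{\left(E,R \right)} = 0 R + 61 = 0 + 61 = 61$)
$\sqrt{-1139 + L{\left(-62,20 \right)}} = \sqrt{-1139 + 61} = \sqrt{-1078} = 7 i \sqrt{22}$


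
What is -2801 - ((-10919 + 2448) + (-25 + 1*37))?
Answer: 5658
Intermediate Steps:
-2801 - ((-10919 + 2448) + (-25 + 1*37)) = -2801 - (-8471 + (-25 + 37)) = -2801 - (-8471 + 12) = -2801 - 1*(-8459) = -2801 + 8459 = 5658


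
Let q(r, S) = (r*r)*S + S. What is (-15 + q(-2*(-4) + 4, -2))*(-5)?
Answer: 1525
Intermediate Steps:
q(r, S) = S + S*r² (q(r, S) = r²*S + S = S*r² + S = S + S*r²)
(-15 + q(-2*(-4) + 4, -2))*(-5) = (-15 - 2*(1 + (-2*(-4) + 4)²))*(-5) = (-15 - 2*(1 + (8 + 4)²))*(-5) = (-15 - 2*(1 + 12²))*(-5) = (-15 - 2*(1 + 144))*(-5) = (-15 - 2*145)*(-5) = (-15 - 290)*(-5) = -305*(-5) = 1525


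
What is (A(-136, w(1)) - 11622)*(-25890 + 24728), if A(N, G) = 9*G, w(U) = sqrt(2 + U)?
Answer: 13504764 - 10458*sqrt(3) ≈ 1.3487e+7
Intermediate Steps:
(A(-136, w(1)) - 11622)*(-25890 + 24728) = (9*sqrt(2 + 1) - 11622)*(-25890 + 24728) = (9*sqrt(3) - 11622)*(-1162) = (-11622 + 9*sqrt(3))*(-1162) = 13504764 - 10458*sqrt(3)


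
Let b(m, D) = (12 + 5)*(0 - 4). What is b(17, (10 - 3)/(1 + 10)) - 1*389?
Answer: -457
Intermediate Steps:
b(m, D) = -68 (b(m, D) = 17*(-4) = -68)
b(17, (10 - 3)/(1 + 10)) - 1*389 = -68 - 1*389 = -68 - 389 = -457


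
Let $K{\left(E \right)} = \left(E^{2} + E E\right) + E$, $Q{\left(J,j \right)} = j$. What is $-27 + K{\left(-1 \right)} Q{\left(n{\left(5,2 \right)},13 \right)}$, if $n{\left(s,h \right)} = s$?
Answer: $-14$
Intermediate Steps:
$K{\left(E \right)} = E + 2 E^{2}$ ($K{\left(E \right)} = \left(E^{2} + E^{2}\right) + E = 2 E^{2} + E = E + 2 E^{2}$)
$-27 + K{\left(-1 \right)} Q{\left(n{\left(5,2 \right)},13 \right)} = -27 + - (1 + 2 \left(-1\right)) 13 = -27 + - (1 - 2) 13 = -27 + \left(-1\right) \left(-1\right) 13 = -27 + 1 \cdot 13 = -27 + 13 = -14$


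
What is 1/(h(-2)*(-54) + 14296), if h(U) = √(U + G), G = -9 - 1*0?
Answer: 3574/51101923 + 27*I*√11/102203846 ≈ 6.9939e-5 + 8.7618e-7*I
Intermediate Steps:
G = -9 (G = -9 + 0 = -9)
h(U) = √(-9 + U) (h(U) = √(U - 9) = √(-9 + U))
1/(h(-2)*(-54) + 14296) = 1/(√(-9 - 2)*(-54) + 14296) = 1/(√(-11)*(-54) + 14296) = 1/((I*√11)*(-54) + 14296) = 1/(-54*I*√11 + 14296) = 1/(14296 - 54*I*√11)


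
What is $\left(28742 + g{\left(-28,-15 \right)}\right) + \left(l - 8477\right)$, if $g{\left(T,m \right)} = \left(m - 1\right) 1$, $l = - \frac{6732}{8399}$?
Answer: $\frac{170064619}{8399} \approx 20248.0$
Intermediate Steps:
$l = - \frac{6732}{8399}$ ($l = \left(-6732\right) \frac{1}{8399} = - \frac{6732}{8399} \approx -0.80152$)
$g{\left(T,m \right)} = -1 + m$ ($g{\left(T,m \right)} = \left(-1 + m\right) 1 = -1 + m$)
$\left(28742 + g{\left(-28,-15 \right)}\right) + \left(l - 8477\right) = \left(28742 - 16\right) - \frac{71205055}{8399} = 28726 - \frac{71205055}{8399} = \frac{170064619}{8399}$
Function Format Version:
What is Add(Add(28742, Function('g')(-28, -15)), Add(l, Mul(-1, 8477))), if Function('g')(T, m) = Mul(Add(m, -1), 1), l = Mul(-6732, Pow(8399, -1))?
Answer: Rational(170064619, 8399) ≈ 20248.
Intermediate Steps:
l = Rational(-6732, 8399) (l = Mul(-6732, Rational(1, 8399)) = Rational(-6732, 8399) ≈ -0.80152)
Function('g')(T, m) = Add(-1, m) (Function('g')(T, m) = Mul(Add(-1, m), 1) = Add(-1, m))
Add(Add(28742, Function('g')(-28, -15)), Add(l, Mul(-1, 8477))) = Add(Add(28742, Add(-1, -15)), Add(Rational(-6732, 8399), Mul(-1, 8477))) = Add(Add(28742, -16), Add(Rational(-6732, 8399), -8477)) = Add(28726, Rational(-71205055, 8399)) = Rational(170064619, 8399)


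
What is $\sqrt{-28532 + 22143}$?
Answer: $i \sqrt{6389} \approx 79.931 i$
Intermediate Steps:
$\sqrt{-28532 + 22143} = \sqrt{-6389} = i \sqrt{6389}$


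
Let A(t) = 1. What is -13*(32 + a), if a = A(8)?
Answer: -429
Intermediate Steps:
a = 1
-13*(32 + a) = -13*(32 + 1) = -13*33 = -429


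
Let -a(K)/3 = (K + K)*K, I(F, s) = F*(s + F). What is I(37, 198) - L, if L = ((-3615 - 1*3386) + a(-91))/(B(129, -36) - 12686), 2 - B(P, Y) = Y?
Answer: 109917673/12648 ≈ 8690.5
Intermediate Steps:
B(P, Y) = 2 - Y
I(F, s) = F*(F + s)
a(K) = -6*K² (a(K) = -3*(K + K)*K = -3*2*K*K = -6*K²)
L = 56687/12648 (L = ((-3615 - 1*3386) - 6*(-91)²)/((2 - 1*(-36)) - 12686) = ((-3615 - 3386) - 6*8281)/((2 + 36) - 12686) = (-7001 - 49686)/(38 - 12686) = -56687/(-12648) = -56687*(-1/12648) = 56687/12648 ≈ 4.4819)
I(37, 198) - L = 37*(37 + 198) - 1*56687/12648 = 37*235 - 56687/12648 = 8695 - 56687/12648 = 109917673/12648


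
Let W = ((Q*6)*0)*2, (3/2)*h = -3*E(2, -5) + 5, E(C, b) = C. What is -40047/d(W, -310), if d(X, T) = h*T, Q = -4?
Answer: -120141/620 ≈ -193.78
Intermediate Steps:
h = -2/3 (h = 2*(-3*2 + 5)/3 = 2*(-6 + 5)/3 = (2/3)*(-1) = -2/3 ≈ -0.66667)
W = 0 (W = (-4*6*0)*2 = -24*0*2 = 0*2 = 0)
d(X, T) = -2*T/3
-40047/d(W, -310) = -40047/((-2/3*(-310))) = -40047/620/3 = -40047*3/620 = -120141/620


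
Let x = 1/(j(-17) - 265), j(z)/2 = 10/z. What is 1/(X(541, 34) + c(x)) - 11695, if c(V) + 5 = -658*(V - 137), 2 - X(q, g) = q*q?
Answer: -10718154827005/916473264 ≈ -11695.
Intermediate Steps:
X(q, g) = 2 - q² (X(q, g) = 2 - q*q = 2 - q²)
j(z) = 20/z (j(z) = 2*(10/z) = 20/z)
x = -17/4525 (x = 1/(20/(-17) - 265) = 1/(20*(-1/17) - 265) = 1/(-20/17 - 265) = 1/(-4525/17) = -17/4525 ≈ -0.0037569)
c(V) = 90141 - 658*V (c(V) = -5 - 658*(V - 137) = -5 - 658*(-137 + V) = -5 + (90146 - 658*V) = 90141 - 658*V)
1/(X(541, 34) + c(x)) - 11695 = 1/((2 - 1*541²) + (90141 - 658*(-17/4525))) - 11695 = 1/((2 - 1*292681) + (90141 + 11186/4525)) - 11695 = 1/((2 - 292681) + 407899211/4525) - 11695 = 1/(-292679 + 407899211/4525) - 11695 = 1/(-916473264/4525) - 11695 = -4525/916473264 - 11695 = -10718154827005/916473264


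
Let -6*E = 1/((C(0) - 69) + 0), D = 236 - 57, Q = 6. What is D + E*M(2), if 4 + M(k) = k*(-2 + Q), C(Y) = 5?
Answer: 17185/96 ≈ 179.01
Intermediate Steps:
M(k) = -4 + 4*k (M(k) = -4 + k*(-2 + 6) = -4 + k*4 = -4 + 4*k)
D = 179
E = 1/384 (E = -1/(6*((5 - 69) + 0)) = -1/(6*(-64 + 0)) = -1/6/(-64) = -1/6*(-1/64) = 1/384 ≈ 0.0026042)
D + E*M(2) = 179 + (-4 + 4*2)/384 = 179 + (-4 + 8)/384 = 179 + (1/384)*4 = 179 + 1/96 = 17185/96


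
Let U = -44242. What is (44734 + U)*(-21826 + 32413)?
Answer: 5208804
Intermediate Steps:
(44734 + U)*(-21826 + 32413) = (44734 - 44242)*(-21826 + 32413) = 492*10587 = 5208804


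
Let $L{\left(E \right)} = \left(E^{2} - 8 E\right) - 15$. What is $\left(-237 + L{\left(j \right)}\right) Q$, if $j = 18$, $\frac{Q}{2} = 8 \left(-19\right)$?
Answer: $21888$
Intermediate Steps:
$Q = -304$ ($Q = 2 \cdot 8 \left(-19\right) = 2 \left(-152\right) = -304$)
$L{\left(E \right)} = -15 + E^{2} - 8 E$
$\left(-237 + L{\left(j \right)}\right) Q = \left(-237 - \left(159 - 324\right)\right) \left(-304\right) = \left(-237 - -165\right) \left(-304\right) = \left(-237 + 165\right) \left(-304\right) = \left(-72\right) \left(-304\right) = 21888$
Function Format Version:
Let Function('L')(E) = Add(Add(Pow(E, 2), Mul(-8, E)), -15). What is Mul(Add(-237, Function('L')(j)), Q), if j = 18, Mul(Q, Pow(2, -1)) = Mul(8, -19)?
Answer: 21888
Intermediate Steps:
Q = -304 (Q = Mul(2, Mul(8, -19)) = Mul(2, -152) = -304)
Function('L')(E) = Add(-15, Pow(E, 2), Mul(-8, E))
Mul(Add(-237, Function('L')(j)), Q) = Mul(Add(-237, Add(-15, Pow(18, 2), Mul(-8, 18))), -304) = Mul(Add(-237, Add(-15, 324, -144)), -304) = Mul(Add(-237, 165), -304) = Mul(-72, -304) = 21888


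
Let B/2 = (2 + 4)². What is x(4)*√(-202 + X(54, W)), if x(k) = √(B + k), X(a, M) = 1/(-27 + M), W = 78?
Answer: 2*I*√9981669/51 ≈ 123.9*I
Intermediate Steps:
B = 72 (B = 2*(2 + 4)² = 2*6² = 2*36 = 72)
x(k) = √(72 + k)
x(4)*√(-202 + X(54, W)) = √(72 + 4)*√(-202 + 1/(-27 + 78)) = √76*√(-202 + 1/51) = (2*√19)*√(-202 + 1/51) = (2*√19)*√(-10301/51) = (2*√19)*(I*√525351/51) = 2*I*√9981669/51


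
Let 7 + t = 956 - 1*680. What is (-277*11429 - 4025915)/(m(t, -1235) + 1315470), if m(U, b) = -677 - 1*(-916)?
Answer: -7191748/1315709 ≈ -5.4661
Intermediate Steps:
t = 269 (t = -7 + (956 - 1*680) = -7 + (956 - 680) = -7 + 276 = 269)
m(U, b) = 239 (m(U, b) = -677 + 916 = 239)
(-277*11429 - 4025915)/(m(t, -1235) + 1315470) = (-277*11429 - 4025915)/(239 + 1315470) = (-3165833 - 4025915)/1315709 = -7191748*1/1315709 = -7191748/1315709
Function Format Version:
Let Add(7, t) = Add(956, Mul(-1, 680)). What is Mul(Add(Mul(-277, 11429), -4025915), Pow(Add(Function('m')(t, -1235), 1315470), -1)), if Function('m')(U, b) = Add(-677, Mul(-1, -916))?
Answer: Rational(-7191748, 1315709) ≈ -5.4661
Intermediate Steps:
t = 269 (t = Add(-7, Add(956, Mul(-1, 680))) = Add(-7, Add(956, -680)) = Add(-7, 276) = 269)
Function('m')(U, b) = 239 (Function('m')(U, b) = Add(-677, 916) = 239)
Mul(Add(Mul(-277, 11429), -4025915), Pow(Add(Function('m')(t, -1235), 1315470), -1)) = Mul(Add(Mul(-277, 11429), -4025915), Pow(Add(239, 1315470), -1)) = Mul(Add(-3165833, -4025915), Pow(1315709, -1)) = Mul(-7191748, Rational(1, 1315709)) = Rational(-7191748, 1315709)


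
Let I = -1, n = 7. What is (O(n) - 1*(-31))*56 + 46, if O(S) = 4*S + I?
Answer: 3294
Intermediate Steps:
O(S) = -1 + 4*S (O(S) = 4*S - 1 = -1 + 4*S)
(O(n) - 1*(-31))*56 + 46 = ((-1 + 4*7) - 1*(-31))*56 + 46 = ((-1 + 28) + 31)*56 + 46 = (27 + 31)*56 + 46 = 58*56 + 46 = 3248 + 46 = 3294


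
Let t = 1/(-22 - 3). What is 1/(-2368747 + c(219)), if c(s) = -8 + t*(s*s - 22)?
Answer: -25/59266814 ≈ -4.2182e-7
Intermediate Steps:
t = -1/25 (t = 1/(-25) = -1/25 ≈ -0.040000)
c(s) = -178/25 - s**2/25 (c(s) = -8 - (s*s - 22)/25 = -8 - (s**2 - 22)/25 = -8 - (-22 + s**2)/25 = -8 + (22/25 - s**2/25) = -178/25 - s**2/25)
1/(-2368747 + c(219)) = 1/(-2368747 + (-178/25 - 1/25*219**2)) = 1/(-2368747 + (-178/25 - 1/25*47961)) = 1/(-2368747 + (-178/25 - 47961/25)) = 1/(-2368747 - 48139/25) = 1/(-59266814/25) = -25/59266814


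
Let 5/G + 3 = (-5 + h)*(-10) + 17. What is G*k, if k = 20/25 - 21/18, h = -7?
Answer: -11/804 ≈ -0.013682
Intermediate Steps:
k = -11/30 (k = 20*(1/25) - 21*1/18 = ⅘ - 7/6 = -11/30 ≈ -0.36667)
G = 5/134 (G = 5/(-3 + ((-5 - 7)*(-10) + 17)) = 5/(-3 + (-12*(-10) + 17)) = 5/(-3 + (120 + 17)) = 5/(-3 + 137) = 5/134 ≈ 0.037313)
G*k = (5/134)*(-11/30) = -11/804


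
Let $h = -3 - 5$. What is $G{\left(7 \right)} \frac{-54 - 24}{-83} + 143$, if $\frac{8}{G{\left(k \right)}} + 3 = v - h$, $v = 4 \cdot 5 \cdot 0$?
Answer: $\frac{59969}{415} \approx 144.5$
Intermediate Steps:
$h = -8$ ($h = -3 - 5 = -8$)
$v = 0$ ($v = 20 \cdot 0 = 0$)
$G{\left(k \right)} = \frac{8}{5}$ ($G{\left(k \right)} = \frac{8}{-3 + \left(0 - -8\right)} = \frac{8}{-3 + \left(0 + 8\right)} = \frac{8}{-3 + 8} = \frac{8}{5}$)
$G{\left(7 \right)} \frac{-54 - 24}{-83} + 143 = \frac{8 \frac{-54 - 24}{-83}}{5} + 143 = \frac{8 \left(\left(-78\right) \left(- \frac{1}{83}\right)\right)}{5} + 143 = \frac{8}{5} \cdot \frac{78}{83} + 143 = \frac{624}{415} + 143 = \frac{59969}{415}$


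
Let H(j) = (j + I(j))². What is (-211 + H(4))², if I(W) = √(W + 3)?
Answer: 35792 - 3008*√7 ≈ 27834.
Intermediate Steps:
I(W) = √(3 + W)
H(j) = (j + √(3 + j))²
(-211 + H(4))² = (-211 + (4 + √(3 + 4))²)² = (-211 + (4 + √7)²)²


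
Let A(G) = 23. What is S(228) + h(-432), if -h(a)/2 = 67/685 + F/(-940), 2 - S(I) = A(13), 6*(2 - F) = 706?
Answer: -4141897/193170 ≈ -21.442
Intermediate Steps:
F = -347/3 (F = 2 - ⅙*706 = 2 - 353/3 = -347/3 ≈ -115.67)
S(I) = -21 (S(I) = 2 - 1*23 = 2 - 23 = -21)
h(a) = -85327/193170 (h(a) = -2*(67/685 - 347/3/(-940)) = -2*(67*(1/685) - 347/3*(-1/940)) = -2*(67/685 + 347/2820) = -2*85327/386340 = -85327/193170)
S(228) + h(-432) = -21 - 85327/193170 = -4141897/193170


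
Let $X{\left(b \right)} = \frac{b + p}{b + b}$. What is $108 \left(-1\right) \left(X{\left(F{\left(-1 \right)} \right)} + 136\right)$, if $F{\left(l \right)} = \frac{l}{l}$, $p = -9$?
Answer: $-14256$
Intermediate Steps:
$F{\left(l \right)} = 1$
$X{\left(b \right)} = \frac{-9 + b}{2 b}$ ($X{\left(b \right)} = \frac{b - 9}{b + b} = \frac{-9 + b}{2 b}$)
$108 \left(-1\right) \left(X{\left(F{\left(-1 \right)} \right)} + 136\right) = 108 \left(-1\right) \left(\frac{-9 + 1}{2 \cdot 1} + 136\right) = - 108 \left(\frac{1}{2} \cdot 1 \left(-8\right) + 136\right) = - 108 \left(-4 + 136\right) = \left(-108\right) 132 = -14256$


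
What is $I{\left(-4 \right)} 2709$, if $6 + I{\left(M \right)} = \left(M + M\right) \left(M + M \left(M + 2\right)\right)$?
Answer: $-102942$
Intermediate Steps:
$I{\left(M \right)} = -6 + 2 M \left(M + M \left(2 + M\right)\right)$ ($I{\left(M \right)} = -6 + \left(M + M\right) \left(M + M \left(M + 2\right)\right) = -6 + 2 M \left(M + M \left(2 + M\right)\right)$)
$I{\left(-4 \right)} 2709 = \left(-6 + 2 \left(-4\right)^{3} + 6 \left(-4\right)^{2}\right) 2709 = \left(-6 + 2 \left(-64\right) + 6 \cdot 16\right) 2709 = \left(-6 - 128 + 96\right) 2709 = \left(-38\right) 2709 = -102942$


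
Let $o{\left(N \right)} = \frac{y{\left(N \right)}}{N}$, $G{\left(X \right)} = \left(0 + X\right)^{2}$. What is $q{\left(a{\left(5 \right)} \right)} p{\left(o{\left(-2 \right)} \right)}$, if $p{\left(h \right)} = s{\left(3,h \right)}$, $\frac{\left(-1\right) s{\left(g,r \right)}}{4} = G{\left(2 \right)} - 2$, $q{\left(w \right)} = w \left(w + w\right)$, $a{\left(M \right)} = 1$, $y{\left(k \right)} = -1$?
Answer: $-16$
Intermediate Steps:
$G{\left(X \right)} = X^{2}$
$q{\left(w \right)} = 2 w^{2}$ ($q{\left(w \right)} = w 2 w = 2 w^{2}$)
$o{\left(N \right)} = - \frac{1}{N}$
$s{\left(g,r \right)} = -8$ ($s{\left(g,r \right)} = - 4 \left(2^{2} - 2\right) = - 4 \left(4 - 2\right) = \left(-4\right) 2 = -8$)
$p{\left(h \right)} = -8$
$q{\left(a{\left(5 \right)} \right)} p{\left(o{\left(-2 \right)} \right)} = 2 \cdot 1^{2} \left(-8\right) = 2 \cdot 1 \left(-8\right) = 2 \left(-8\right) = -16$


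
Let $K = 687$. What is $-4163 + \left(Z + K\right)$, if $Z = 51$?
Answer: $-3425$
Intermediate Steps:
$-4163 + \left(Z + K\right) = -4163 + \left(51 + 687\right) = -4163 + 738 = -3425$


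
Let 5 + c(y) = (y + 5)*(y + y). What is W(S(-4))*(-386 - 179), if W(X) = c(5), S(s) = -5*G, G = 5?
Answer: -53675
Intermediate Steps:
S(s) = -25 (S(s) = -5*5 = -25)
c(y) = -5 + 2*y*(5 + y) (c(y) = -5 + (y + 5)*(y + y) = -5 + (5 + y)*(2*y) = -5 + 2*y*(5 + y))
W(X) = 95 (W(X) = -5 + 2*5² + 10*5 = -5 + 2*25 + 50 = -5 + 50 + 50 = 95)
W(S(-4))*(-386 - 179) = 95*(-386 - 179) = 95*(-565) = -53675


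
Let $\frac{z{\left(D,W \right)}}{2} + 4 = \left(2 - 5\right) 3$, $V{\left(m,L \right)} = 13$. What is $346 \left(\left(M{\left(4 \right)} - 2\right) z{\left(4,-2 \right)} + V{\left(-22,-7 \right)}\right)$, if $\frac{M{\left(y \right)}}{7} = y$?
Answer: $-229398$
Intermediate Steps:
$M{\left(y \right)} = 7 y$
$z{\left(D,W \right)} = -26$ ($z{\left(D,W \right)} = -8 + 2 \left(2 - 5\right) 3 = -8 + 2 \left(\left(-3\right) 3\right) = -8 + 2 \left(-9\right) = -8 - 18 = -26$)
$346 \left(\left(M{\left(4 \right)} - 2\right) z{\left(4,-2 \right)} + V{\left(-22,-7 \right)}\right) = 346 \left(\left(7 \cdot 4 - 2\right) \left(-26\right) + 13\right) = 346 \left(\left(28 - 2\right) \left(-26\right) + 13\right) = 346 \left(26 \left(-26\right) + 13\right) = 346 \left(-676 + 13\right) = 346 \left(-663\right) = -229398$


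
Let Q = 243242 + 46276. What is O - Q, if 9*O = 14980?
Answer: -2590682/9 ≈ -2.8785e+5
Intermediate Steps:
O = 14980/9 (O = (1/9)*14980 = 14980/9 ≈ 1664.4)
Q = 289518
O - Q = 14980/9 - 1*289518 = 14980/9 - 289518 = -2590682/9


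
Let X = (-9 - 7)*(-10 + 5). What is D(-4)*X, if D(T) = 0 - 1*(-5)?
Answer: 400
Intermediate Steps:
D(T) = 5 (D(T) = 0 + 5 = 5)
X = 80 (X = -16*(-5) = 80)
D(-4)*X = 5*80 = 400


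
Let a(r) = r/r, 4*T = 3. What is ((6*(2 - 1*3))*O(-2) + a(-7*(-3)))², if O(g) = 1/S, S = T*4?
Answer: 1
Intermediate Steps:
T = ¾ (T = (¼)*3 = ¾ ≈ 0.75000)
S = 3 (S = (¾)*4 = 3)
a(r) = 1
O(g) = ⅓ (O(g) = 1/3 = ⅓)
((6*(2 - 1*3))*O(-2) + a(-7*(-3)))² = ((6*(2 - 1*3))*(⅓) + 1)² = ((6*(2 - 3))*(⅓) + 1)² = ((6*(-1))*(⅓) + 1)² = (-6*⅓ + 1)² = (-2 + 1)² = (-1)² = 1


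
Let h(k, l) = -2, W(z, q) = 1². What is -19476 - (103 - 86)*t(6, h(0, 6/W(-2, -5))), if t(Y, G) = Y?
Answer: -19578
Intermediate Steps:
W(z, q) = 1
-19476 - (103 - 86)*t(6, h(0, 6/W(-2, -5))) = -19476 - (103 - 86)*6 = -19476 - 17*6 = -19476 - 1*102 = -19476 - 102 = -19578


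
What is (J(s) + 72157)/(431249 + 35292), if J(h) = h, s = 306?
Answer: 72463/466541 ≈ 0.15532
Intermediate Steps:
(J(s) + 72157)/(431249 + 35292) = (306 + 72157)/(431249 + 35292) = 72463/466541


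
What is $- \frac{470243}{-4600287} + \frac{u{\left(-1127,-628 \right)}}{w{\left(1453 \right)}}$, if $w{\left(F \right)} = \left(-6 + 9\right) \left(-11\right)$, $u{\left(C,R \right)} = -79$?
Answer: $\frac{126313564}{50603157} \approx 2.4962$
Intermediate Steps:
$w{\left(F \right)} = -33$ ($w{\left(F \right)} = 3 \left(-11\right) = -33$)
$- \frac{470243}{-4600287} + \frac{u{\left(-1127,-628 \right)}}{w{\left(1453 \right)}} = - \frac{470243}{-4600287} - \frac{79}{-33} = \left(-470243\right) \left(- \frac{1}{4600287}\right) - - \frac{79}{33} = \frac{470243}{4600287} + \frac{79}{33} = \frac{126313564}{50603157}$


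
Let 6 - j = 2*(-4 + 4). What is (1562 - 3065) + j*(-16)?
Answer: -1599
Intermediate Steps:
j = 6 (j = 6 - 2*(-4 + 4) = 6 - 2*0 = 6 - 1*0 = 6 + 0 = 6)
(1562 - 3065) + j*(-16) = (1562 - 3065) + 6*(-16) = -1503 - 96 = -1599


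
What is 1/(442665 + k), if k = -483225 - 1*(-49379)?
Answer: 1/8819 ≈ 0.00011339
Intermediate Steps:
k = -433846 (k = -483225 + 49379 = -433846)
1/(442665 + k) = 1/(442665 - 433846) = 1/8819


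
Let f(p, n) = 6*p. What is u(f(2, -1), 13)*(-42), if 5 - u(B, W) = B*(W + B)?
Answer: 12390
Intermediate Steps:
u(B, W) = 5 - B*(B + W) (u(B, W) = 5 - B*(W + B) = 5 - B*(B + W))
u(f(2, -1), 13)*(-42) = (5 - (6*2)**2 - 1*6*2*13)*(-42) = (5 - 1*12**2 - 1*12*13)*(-42) = (5 - 1*144 - 156)*(-42) = (5 - 144 - 156)*(-42) = -295*(-42) = 12390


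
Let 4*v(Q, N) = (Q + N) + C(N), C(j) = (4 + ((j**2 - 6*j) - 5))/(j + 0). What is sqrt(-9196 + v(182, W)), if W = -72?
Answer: I*sqrt(5292286)/24 ≈ 95.854*I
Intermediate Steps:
C(j) = (-1 + j**2 - 6*j)/j (C(j) = (4 + (-5 + j**2 - 6*j))/j = (-1 + j**2 - 6*j)/j)
v(Q, N) = -3/2 + N/2 - 1/(4*N) + Q/4 (v(Q, N) = ((Q + N) + (-6 + N - 1/N))/4 = ((N + Q) + (-6 + N - 1/N))/4 = (-6 + Q - 1/N + 2*N)/4 = -3/2 + N/2 - 1/(4*N) + Q/4)
sqrt(-9196 + v(182, W)) = sqrt(-9196 + (1/4)*(-1 - 72*(-72 + 182) - 1*(-72)*(6 - 1*(-72)))/(-72)) = sqrt(-9196 + (1/4)*(-1/72)*(-1 - 72*110 - 1*(-72)*(6 + 72))) = sqrt(-9196 + (1/4)*(-1/72)*(-1 - 7920 - 1*(-72)*78)) = sqrt(-9196 + (1/4)*(-1/72)*(-1 - 7920 + 5616)) = sqrt(-9196 + (1/4)*(-1/72)*(-2305)) = sqrt(-9196 + 2305/288) = sqrt(-2646143/288) = I*sqrt(5292286)/24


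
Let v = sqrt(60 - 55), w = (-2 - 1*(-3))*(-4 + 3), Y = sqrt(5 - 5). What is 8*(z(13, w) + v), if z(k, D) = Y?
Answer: 8*sqrt(5) ≈ 17.889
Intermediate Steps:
Y = 0 (Y = sqrt(0) = 0)
w = -1 (w = (-2 + 3)*(-1) = 1*(-1) = -1)
z(k, D) = 0
v = sqrt(5) ≈ 2.2361
8*(z(13, w) + v) = 8*(0 + sqrt(5)) = 8*sqrt(5)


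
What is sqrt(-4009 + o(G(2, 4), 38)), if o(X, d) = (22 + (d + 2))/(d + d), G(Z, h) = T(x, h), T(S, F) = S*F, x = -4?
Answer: I*sqrt(5787818)/38 ≈ 63.31*I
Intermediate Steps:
T(S, F) = F*S
G(Z, h) = -4*h (G(Z, h) = h*(-4) = -4*h)
o(X, d) = (24 + d)/(2*d) (o(X, d) = (22 + (2 + d))/((2*d)) = (24 + d)*(1/(2*d)) = (24 + d)/(2*d))
sqrt(-4009 + o(G(2, 4), 38)) = sqrt(-4009 + (1/2)*(24 + 38)/38) = sqrt(-4009 + (1/2)*(1/38)*62) = sqrt(-4009 + 31/38) = sqrt(-152311/38) = I*sqrt(5787818)/38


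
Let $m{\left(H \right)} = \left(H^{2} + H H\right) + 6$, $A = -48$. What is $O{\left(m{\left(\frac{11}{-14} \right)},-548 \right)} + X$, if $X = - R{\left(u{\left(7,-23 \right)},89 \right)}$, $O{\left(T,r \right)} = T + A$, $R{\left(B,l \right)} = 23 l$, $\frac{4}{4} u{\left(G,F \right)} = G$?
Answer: $- \frac{204601}{98} \approx -2087.8$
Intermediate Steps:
$u{\left(G,F \right)} = G$
$m{\left(H \right)} = 6 + 2 H^{2}$ ($m{\left(H \right)} = \left(H^{2} + H^{2}\right) + 6 = 2 H^{2} + 6 = 6 + 2 H^{2}$)
$O{\left(T,r \right)} = -48 + T$ ($O{\left(T,r \right)} = T - 48 = -48 + T$)
$X = -2047$ ($X = - 23 \cdot 89 = \left(-1\right) 2047 = -2047$)
$O{\left(m{\left(\frac{11}{-14} \right)},-548 \right)} + X = \left(-48 + \left(6 + 2 \left(\frac{11}{-14}\right)^{2}\right)\right) - 2047 = \left(-48 + \left(6 + 2 \left(11 \left(- \frac{1}{14}\right)\right)^{2}\right)\right) - 2047 = \left(-48 + \left(6 + 2 \left(- \frac{11}{14}\right)^{2}\right)\right) - 2047 = \left(-48 + \left(6 + 2 \cdot \frac{121}{196}\right)\right) - 2047 = \left(-48 + \left(6 + \frac{121}{98}\right)\right) - 2047 = \left(-48 + \frac{709}{98}\right) - 2047 = - \frac{3995}{98} - 2047 = - \frac{204601}{98}$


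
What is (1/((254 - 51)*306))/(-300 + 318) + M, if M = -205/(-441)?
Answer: 3638347/7826868 ≈ 0.46485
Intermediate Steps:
M = 205/441 (M = -205*(-1/441) = 205/441 ≈ 0.46485)
(1/((254 - 51)*306))/(-300 + 318) + M = (1/((254 - 51)*306))/(-300 + 318) + 205/441 = ((1/306)/203)/18 + 205/441 = ((1/203)*(1/306))/18 + 205/441 = (1/18)*(1/62118) + 205/441 = 1/1118124 + 205/441 = 3638347/7826868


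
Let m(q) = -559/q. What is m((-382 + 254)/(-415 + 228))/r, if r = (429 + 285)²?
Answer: -6149/3838464 ≈ -0.0016019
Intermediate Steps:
r = 509796 (r = 714² = 509796)
m((-382 + 254)/(-415 + 228))/r = -559*(-415 + 228)/(-382 + 254)/509796 = -559/((-128/(-187)))*(1/509796) = -559/((-128*(-1/187)))*(1/509796) = -559/128/187*(1/509796) = -559*187/128*(1/509796) = -104533/128*1/509796 = -6149/3838464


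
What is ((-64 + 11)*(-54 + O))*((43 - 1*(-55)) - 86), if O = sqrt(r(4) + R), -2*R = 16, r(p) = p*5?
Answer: 34344 - 1272*sqrt(3) ≈ 32141.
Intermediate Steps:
r(p) = 5*p
R = -8 (R = -1/2*16 = -8)
O = 2*sqrt(3) (O = sqrt(5*4 - 8) = sqrt(20 - 8) = sqrt(12) = 2*sqrt(3) ≈ 3.4641)
((-64 + 11)*(-54 + O))*((43 - 1*(-55)) - 86) = ((-64 + 11)*(-54 + 2*sqrt(3)))*((43 - 1*(-55)) - 86) = (-53*(-54 + 2*sqrt(3)))*((43 + 55) - 86) = (2862 - 106*sqrt(3))*(98 - 86) = (2862 - 106*sqrt(3))*12 = 34344 - 1272*sqrt(3)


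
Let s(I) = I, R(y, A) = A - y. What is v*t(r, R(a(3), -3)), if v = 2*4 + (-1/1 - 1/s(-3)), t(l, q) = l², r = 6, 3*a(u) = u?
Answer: 264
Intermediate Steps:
a(u) = u/3
v = 22/3 (v = 2*4 + (-1/1 - 1/(-3)) = 8 + (-1*1 - 1*(-⅓)) = 8 + (-1 + ⅓) = 8 - ⅔ = 22/3 ≈ 7.3333)
v*t(r, R(a(3), -3)) = (22/3)*6² = (22/3)*36 = 264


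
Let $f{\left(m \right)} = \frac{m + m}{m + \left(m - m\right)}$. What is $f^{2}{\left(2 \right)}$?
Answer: $4$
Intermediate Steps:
$f{\left(m \right)} = 2$ ($f{\left(m \right)} = \frac{2 m}{m + 0} = \frac{2 m}{m} = 2$)
$f^{2}{\left(2 \right)} = 2^{2} = 4$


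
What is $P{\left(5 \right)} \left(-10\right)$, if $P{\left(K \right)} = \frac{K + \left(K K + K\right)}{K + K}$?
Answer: $-35$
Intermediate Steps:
$P{\left(K \right)} = \frac{K^{2} + 2 K}{2 K}$ ($P{\left(K \right)} = \frac{K + \left(K^{2} + K\right)}{2 K} = \left(K + \left(K + K^{2}\right)\right) \frac{1}{2 K} = \left(K^{2} + 2 K\right) \frac{1}{2 K} = \frac{K^{2} + 2 K}{2 K}$)
$P{\left(5 \right)} \left(-10\right) = \left(1 + \frac{1}{2} \cdot 5\right) \left(-10\right) = \left(1 + \frac{5}{2}\right) \left(-10\right) = \frac{7}{2} \left(-10\right) = -35$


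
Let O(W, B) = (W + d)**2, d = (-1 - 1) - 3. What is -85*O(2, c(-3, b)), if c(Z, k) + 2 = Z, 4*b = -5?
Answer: -765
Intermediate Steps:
b = -5/4 (b = (1/4)*(-5) = -5/4 ≈ -1.2500)
d = -5 (d = -2 - 3 = -5)
c(Z, k) = -2 + Z
O(W, B) = (-5 + W)**2 (O(W, B) = (W - 5)**2 = (-5 + W)**2)
-85*O(2, c(-3, b)) = -85*(-5 + 2)**2 = -85*(-3)**2 = -85*9 = -765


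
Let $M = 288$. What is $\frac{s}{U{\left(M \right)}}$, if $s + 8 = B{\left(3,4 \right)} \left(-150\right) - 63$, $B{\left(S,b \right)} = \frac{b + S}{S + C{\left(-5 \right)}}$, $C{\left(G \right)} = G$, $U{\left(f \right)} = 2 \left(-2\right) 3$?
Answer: $- \frac{227}{6} \approx -37.833$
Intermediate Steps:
$U{\left(f \right)} = -12$ ($U{\left(f \right)} = \left(-4\right) 3 = -12$)
$B{\left(S,b \right)} = \frac{S + b}{-5 + S}$ ($B{\left(S,b \right)} = \frac{b + S}{S - 5} = \frac{S + b}{-5 + S}$)
$s = 454$ ($s = -8 - \left(63 - \frac{3 + 4}{-5 + 3} \left(-150\right)\right) = -8 - \left(63 - \frac{1}{-2} \cdot 7 \left(-150\right)\right) = -8 - \left(63 - \left(- \frac{1}{2}\right) 7 \left(-150\right)\right) = -8 - -462 = -8 + \left(525 - 63\right) = -8 + 462 = 454$)
$\frac{s}{U{\left(M \right)}} = \frac{454}{-12} = 454 \left(- \frac{1}{12}\right) = - \frac{227}{6}$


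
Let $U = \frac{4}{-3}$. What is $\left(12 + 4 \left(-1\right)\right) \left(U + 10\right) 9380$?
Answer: $\frac{1951040}{3} \approx 6.5035 \cdot 10^{5}$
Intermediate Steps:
$U = - \frac{4}{3}$ ($U = 4 \left(- \frac{1}{3}\right) = - \frac{4}{3} \approx -1.3333$)
$\left(12 + 4 \left(-1\right)\right) \left(U + 10\right) 9380 = \left(12 + 4 \left(-1\right)\right) \left(- \frac{4}{3} + 10\right) 9380 = \left(12 - 4\right) \frac{26}{3} \cdot 9380 = 8 \cdot \frac{26}{3} \cdot 9380 = \frac{208}{3} \cdot 9380 = \frac{1951040}{3}$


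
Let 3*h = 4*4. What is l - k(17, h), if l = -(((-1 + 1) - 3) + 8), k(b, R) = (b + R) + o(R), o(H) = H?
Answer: -98/3 ≈ -32.667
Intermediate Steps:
h = 16/3 (h = (4*4)/3 = (1/3)*16 = 16/3 ≈ 5.3333)
k(b, R) = b + 2*R (k(b, R) = (b + R) + R = (R + b) + R = b + 2*R)
l = -5 (l = -((0 - 3) + 8) = -(-3 + 8) = -1*5 = -5)
l - k(17, h) = -5 - (17 + 2*(16/3)) = -5 - (17 + 32/3) = -5 - 1*83/3 = -5 - 83/3 = -98/3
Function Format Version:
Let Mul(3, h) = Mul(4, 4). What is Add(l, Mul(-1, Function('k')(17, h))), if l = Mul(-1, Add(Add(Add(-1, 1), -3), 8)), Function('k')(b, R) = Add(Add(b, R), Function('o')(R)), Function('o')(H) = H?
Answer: Rational(-98, 3) ≈ -32.667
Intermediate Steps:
h = Rational(16, 3) (h = Mul(Rational(1, 3), Mul(4, 4)) = Mul(Rational(1, 3), 16) = Rational(16, 3) ≈ 5.3333)
Function('k')(b, R) = Add(b, Mul(2, R)) (Function('k')(b, R) = Add(Add(b, R), R) = Add(Add(R, b), R) = Add(b, Mul(2, R)))
l = -5 (l = Mul(-1, Add(Add(0, -3), 8)) = Mul(-1, Add(-3, 8)) = Mul(-1, 5) = -5)
Add(l, Mul(-1, Function('k')(17, h))) = Add(-5, Mul(-1, Add(17, Mul(2, Rational(16, 3))))) = Add(-5, Mul(-1, Add(17, Rational(32, 3)))) = Add(-5, Mul(-1, Rational(83, 3))) = Add(-5, Rational(-83, 3)) = Rational(-98, 3)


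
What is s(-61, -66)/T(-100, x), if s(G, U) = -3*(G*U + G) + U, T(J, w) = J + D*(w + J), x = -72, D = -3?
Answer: -11961/416 ≈ -28.752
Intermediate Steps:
T(J, w) = -3*w - 2*J (T(J, w) = J - 3*(w + J) = J - 3*(J + w) = J + (-3*J - 3*w) = -3*w - 2*J)
s(G, U) = U - 3*G - 3*G*U (s(G, U) = -3*(G + G*U) + U = (-3*G - 3*G*U) + U = U - 3*G - 3*G*U)
s(-61, -66)/T(-100, x) = (-66 - 3*(-61) - 3*(-61)*(-66))/(-3*(-72) - 2*(-100)) = (-66 + 183 - 12078)/(216 + 200) = -11961/416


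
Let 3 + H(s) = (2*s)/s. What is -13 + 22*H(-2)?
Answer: -35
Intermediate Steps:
H(s) = -1 (H(s) = -3 + (2*s)/s = -3 + 2 = -1)
-13 + 22*H(-2) = -13 + 22*(-1) = -13 - 22 = -35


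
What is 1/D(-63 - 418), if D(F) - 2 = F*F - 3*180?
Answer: 1/230823 ≈ 4.3323e-6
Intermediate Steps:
D(F) = -538 + F² (D(F) = 2 + (F*F - 3*180) = 2 + (F² - 540) = 2 + (-540 + F²) = -538 + F²)
1/D(-63 - 418) = 1/(-538 + (-63 - 418)²) = 1/(-538 + (-481)²) = 1/(-538 + 231361) = 1/230823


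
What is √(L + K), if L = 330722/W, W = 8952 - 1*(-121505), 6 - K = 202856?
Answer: 4*I*√215766678563731/130457 ≈ 450.39*I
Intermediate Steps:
K = -202850 (K = 6 - 1*202856 = 6 - 202856 = -202850)
W = 130457 (W = 8952 + 121505 = 130457)
L = 330722/130457 ≈ 2.5351
√(L + K) = √(330722/130457 - 202850) = √(-26462871728/130457) = 4*I*√215766678563731/130457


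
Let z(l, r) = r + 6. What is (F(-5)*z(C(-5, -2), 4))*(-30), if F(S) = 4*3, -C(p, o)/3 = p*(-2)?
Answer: -3600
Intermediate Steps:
C(p, o) = 6*p (C(p, o) = -3*p*(-2) = -(-6)*p = 6*p)
F(S) = 12
z(l, r) = 6 + r
(F(-5)*z(C(-5, -2), 4))*(-30) = (12*(6 + 4))*(-30) = (12*10)*(-30) = 120*(-30) = -3600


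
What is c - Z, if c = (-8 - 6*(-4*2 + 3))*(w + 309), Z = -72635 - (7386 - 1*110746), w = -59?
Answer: -25225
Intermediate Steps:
Z = 30725 (Z = -72635 - (7386 - 110746) = -72635 - 1*(-103360) = -72635 + 103360 = 30725)
c = 5500 (c = (-8 - 6*(-4*2 + 3))*(-59 + 309) = (-8 - 6*(-8 + 3))*250 = (-8 - 6*(-5))*250 = (-8 + 30)*250 = 22*250 = 5500)
c - Z = 5500 - 1*30725 = 5500 - 30725 = -25225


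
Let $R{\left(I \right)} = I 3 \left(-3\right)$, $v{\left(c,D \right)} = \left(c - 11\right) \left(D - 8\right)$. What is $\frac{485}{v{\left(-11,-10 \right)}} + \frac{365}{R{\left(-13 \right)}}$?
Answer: $\frac{2485}{572} \approx 4.3444$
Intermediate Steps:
$v{\left(c,D \right)} = \left(-11 + c\right) \left(-8 + D\right)$
$R{\left(I \right)} = - 9 I$ ($R{\left(I \right)} = 3 I \left(-3\right) = - 9 I$)
$\frac{485}{v{\left(-11,-10 \right)}} + \frac{365}{R{\left(-13 \right)}} = \frac{485}{88 - -110 - -88 - -110} + \frac{365}{\left(-9\right) \left(-13\right)} = \frac{485}{88 + 110 + 88 + 110} + \frac{365}{117} = \frac{485}{396} + 365 \cdot \frac{1}{117} = 485 \cdot \frac{1}{396} + \frac{365}{117} = \frac{485}{396} + \frac{365}{117} = \frac{2485}{572}$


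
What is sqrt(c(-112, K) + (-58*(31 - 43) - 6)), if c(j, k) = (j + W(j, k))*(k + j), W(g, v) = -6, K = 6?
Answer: sqrt(13198) ≈ 114.88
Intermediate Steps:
c(j, k) = (-6 + j)*(j + k) (c(j, k) = (j - 6)*(k + j) = (-6 + j)*(j + k))
sqrt(c(-112, K) + (-58*(31 - 43) - 6)) = sqrt(((-112)**2 - 6*(-112) - 6*6 - 112*6) + (-58*(31 - 43) - 6)) = sqrt((12544 + 672 - 36 - 672) + (-58*(-12) - 6)) = sqrt(12508 + (696 - 6)) = sqrt(12508 + 690) = sqrt(13198)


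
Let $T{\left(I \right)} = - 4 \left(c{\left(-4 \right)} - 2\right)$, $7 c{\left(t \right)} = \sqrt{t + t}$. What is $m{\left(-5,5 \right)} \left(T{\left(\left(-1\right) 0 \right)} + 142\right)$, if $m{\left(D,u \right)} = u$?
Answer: $750 - \frac{40 i \sqrt{2}}{7} \approx 750.0 - 8.0812 i$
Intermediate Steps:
$c{\left(t \right)} = \frac{\sqrt{2} \sqrt{t}}{7}$ ($c{\left(t \right)} = \frac{\sqrt{t + t}}{7} = \frac{\sqrt{2 t}}{7} = \frac{\sqrt{2} \sqrt{t}}{7}$)
$T{\left(I \right)} = 8 - \frac{8 i \sqrt{2}}{7}$ ($T{\left(I \right)} = - 4 \left(\frac{\sqrt{2} \sqrt{-4}}{7} - 2\right) = - 4 \left(\frac{\sqrt{2} \cdot 2 i}{7} - 2\right) = - 4 \left(\frac{2 i \sqrt{2}}{7} - 2\right) = - 4 \left(-2 + \frac{2 i \sqrt{2}}{7}\right) = 8 - \frac{8 i \sqrt{2}}{7}$)
$m{\left(-5,5 \right)} \left(T{\left(\left(-1\right) 0 \right)} + 142\right) = 5 \left(\left(8 - \frac{8 i \sqrt{2}}{7}\right) + 142\right) = 5 \left(150 - \frac{8 i \sqrt{2}}{7}\right) = 750 - \frac{40 i \sqrt{2}}{7}$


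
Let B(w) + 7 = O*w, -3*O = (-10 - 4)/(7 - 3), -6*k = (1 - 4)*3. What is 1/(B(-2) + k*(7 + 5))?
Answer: 3/26 ≈ 0.11538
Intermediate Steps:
k = 3/2 (k = -(1 - 4)*3/6 = -(-1)*3/2 = -1/6*(-9) = 3/2 ≈ 1.5000)
O = 7/6 (O = -(-10 - 4)/(3*(7 - 3)) = -(-14)/(3*4) = -1/3*(-7/2) = 7/6 ≈ 1.1667)
B(w) = -7 + 7*w/6
1/(B(-2) + k*(7 + 5)) = 1/((-7 + (7/6)*(-2)) + 3*(7 + 5)/2) = 1/((-7 - 7/3) + (3/2)*12) = 1/(-28/3 + 18) = 1/(26/3) = 3/26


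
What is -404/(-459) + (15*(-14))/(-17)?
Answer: 6074/459 ≈ 13.233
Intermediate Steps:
-404/(-459) + (15*(-14))/(-17) = -404*(-1/459) - 210*(-1/17) = 404/459 + 210/17 = 6074/459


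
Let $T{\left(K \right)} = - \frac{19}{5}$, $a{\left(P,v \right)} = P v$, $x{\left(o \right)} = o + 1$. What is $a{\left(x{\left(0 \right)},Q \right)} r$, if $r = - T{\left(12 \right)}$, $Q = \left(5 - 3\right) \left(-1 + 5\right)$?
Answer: $\frac{152}{5} \approx 30.4$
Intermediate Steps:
$x{\left(o \right)} = 1 + o$
$Q = 8$ ($Q = 2 \cdot 4 = 8$)
$T{\left(K \right)} = - \frac{19}{5}$ ($T{\left(K \right)} = \left(-19\right) \frac{1}{5} = - \frac{19}{5}$)
$r = \frac{19}{5}$ ($r = \left(-1\right) \left(- \frac{19}{5}\right) = \frac{19}{5} \approx 3.8$)
$a{\left(x{\left(0 \right)},Q \right)} r = \left(1 + 0\right) 8 \cdot \frac{19}{5} = 1 \cdot 8 \cdot \frac{19}{5} = 8 \cdot \frac{19}{5} = \frac{152}{5}$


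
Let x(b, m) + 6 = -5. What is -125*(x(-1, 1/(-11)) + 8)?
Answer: 375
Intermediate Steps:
x(b, m) = -11 (x(b, m) = -6 - 5 = -11)
-125*(x(-1, 1/(-11)) + 8) = -125*(-11 + 8) = -125*(-3) = 375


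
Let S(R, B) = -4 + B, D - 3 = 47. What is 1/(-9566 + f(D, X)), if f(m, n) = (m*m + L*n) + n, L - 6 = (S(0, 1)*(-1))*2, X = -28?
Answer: -1/7430 ≈ -0.00013459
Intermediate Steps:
D = 50 (D = 3 + 47 = 50)
L = 12 (L = 6 + ((-4 + 1)*(-1))*2 = 6 - 3*(-1)*2 = 6 + 3*2 = 6 + 6 = 12)
f(m, n) = m² + 13*n (f(m, n) = (m*m + 12*n) + n = (m² + 12*n) + n = m² + 13*n)
1/(-9566 + f(D, X)) = 1/(-9566 + (50² + 13*(-28))) = 1/(-9566 + (2500 - 364)) = 1/(-9566 + 2136) = 1/(-7430) = -1/7430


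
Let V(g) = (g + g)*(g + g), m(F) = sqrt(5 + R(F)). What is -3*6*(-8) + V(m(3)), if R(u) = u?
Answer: 176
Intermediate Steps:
m(F) = sqrt(5 + F)
V(g) = 4*g**2 (V(g) = (2*g)*(2*g) = 4*g**2)
-3*6*(-8) + V(m(3)) = -3*6*(-8) + 4*(sqrt(5 + 3))**2 = -18*(-8) + 4*(sqrt(8))**2 = 144 + 4*(2*sqrt(2))**2 = 144 + 4*8 = 144 + 32 = 176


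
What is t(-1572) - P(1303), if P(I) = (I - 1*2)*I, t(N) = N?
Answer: -1696775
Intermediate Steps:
P(I) = I*(-2 + I) (P(I) = (I - 2)*I = (-2 + I)*I = I*(-2 + I))
t(-1572) - P(1303) = -1572 - 1303*(-2 + 1303) = -1572 - 1303*1301 = -1572 - 1*1695203 = -1572 - 1695203 = -1696775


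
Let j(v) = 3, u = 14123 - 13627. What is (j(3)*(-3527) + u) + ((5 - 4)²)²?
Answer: -10084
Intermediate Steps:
u = 496
(j(3)*(-3527) + u) + ((5 - 4)²)² = (3*(-3527) + 496) + ((5 - 4)²)² = (-10581 + 496) + (1²)² = -10085 + 1² = -10085 + 1 = -10084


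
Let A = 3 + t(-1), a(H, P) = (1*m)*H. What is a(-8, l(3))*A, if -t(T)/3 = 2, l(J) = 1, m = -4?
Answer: -96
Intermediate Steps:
t(T) = -6 (t(T) = -3*2 = -6)
a(H, P) = -4*H (a(H, P) = (1*(-4))*H = -4*H)
A = -3 (A = 3 - 6 = -3)
a(-8, l(3))*A = -4*(-8)*(-3) = 32*(-3) = -96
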